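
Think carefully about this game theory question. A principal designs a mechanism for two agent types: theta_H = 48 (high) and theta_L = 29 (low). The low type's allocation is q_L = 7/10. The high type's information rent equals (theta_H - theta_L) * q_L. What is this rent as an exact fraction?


Step 1: theta_H - theta_L = 48 - 29 = 19
Step 2: Information rent = (theta_H - theta_L) * q_L
Step 3: = 19 * 7/10
Step 4: = 133/10

133/10


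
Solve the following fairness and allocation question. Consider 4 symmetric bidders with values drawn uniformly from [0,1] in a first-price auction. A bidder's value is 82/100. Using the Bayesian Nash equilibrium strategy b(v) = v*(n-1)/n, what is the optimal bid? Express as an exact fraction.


Step 1: The symmetric BNE bidding function is b(v) = v * (n-1) / n
Step 2: Substitute v = 41/50 and n = 4
Step 3: b = 41/50 * 3/4
Step 4: b = 123/200

123/200


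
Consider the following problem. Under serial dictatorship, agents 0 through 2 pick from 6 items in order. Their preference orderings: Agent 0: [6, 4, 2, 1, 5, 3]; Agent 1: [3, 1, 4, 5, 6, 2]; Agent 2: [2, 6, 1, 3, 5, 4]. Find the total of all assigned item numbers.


Step 1: Agent 0 picks item 6
Step 2: Agent 1 picks item 3
Step 3: Agent 2 picks item 2
Step 4: Sum = 6 + 3 + 2 = 11

11


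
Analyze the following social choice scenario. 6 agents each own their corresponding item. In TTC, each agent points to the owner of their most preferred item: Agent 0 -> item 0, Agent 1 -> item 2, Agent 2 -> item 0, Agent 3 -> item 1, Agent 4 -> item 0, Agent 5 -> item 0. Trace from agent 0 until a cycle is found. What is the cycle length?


Step 1: Trace the pointer graph from agent 0: 0 -> 0
Step 2: A cycle is detected when we revisit agent 0
Step 3: The cycle is: 0 -> 0
Step 4: Cycle length = 1

1


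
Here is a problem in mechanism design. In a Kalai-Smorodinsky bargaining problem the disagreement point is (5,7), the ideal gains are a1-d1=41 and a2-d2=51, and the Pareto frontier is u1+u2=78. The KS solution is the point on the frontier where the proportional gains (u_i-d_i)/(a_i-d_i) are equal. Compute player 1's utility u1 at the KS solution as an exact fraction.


Step 1: At the KS point, (u1-d1)/r1 = (u2-d2)/r2 = t and u1+u2 = 78
Step 2: u1 = d1 + r1*t and u2 = d2 + r2*t, so (d1 + r1*t) + (d2 + r2*t) = 78
Step 3: t = (78 - 5 - 7)/(41 + 51) = 66/92 = 33/46
Step 4: u1 = d1 + r1*t = 5 + 41 * 33/46 = 1583/46
Step 5: (Check: u2 = d2 + r2*t = 2005/46; u1+u2 = 1583/46 + 2005/46 = 78, on the frontier.)

1583/46


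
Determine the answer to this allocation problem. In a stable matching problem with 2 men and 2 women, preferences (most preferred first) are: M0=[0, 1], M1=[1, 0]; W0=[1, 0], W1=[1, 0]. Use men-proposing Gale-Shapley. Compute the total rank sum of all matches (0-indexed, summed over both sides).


Step 1: Run Gale-Shapley (men propose, women hold best offer):
  M0 proposes to W0; she accepts
  M1 proposes to W1; she accepts
Step 2: Final matching: W0-M0, W1-M1
Step 3: 0-indexed ranks (man's rank of his match, then woman's): 0 + 1 + 0 + 0
Step 4: Total rank sum = 1

1


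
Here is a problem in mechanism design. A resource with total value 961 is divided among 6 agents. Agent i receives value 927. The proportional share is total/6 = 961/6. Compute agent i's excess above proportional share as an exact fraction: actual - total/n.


Step 1: Proportional share = 961/6
Step 2: Agent's actual allocation = 927
Step 3: Excess = 927 - 961/6 = 4601/6

4601/6


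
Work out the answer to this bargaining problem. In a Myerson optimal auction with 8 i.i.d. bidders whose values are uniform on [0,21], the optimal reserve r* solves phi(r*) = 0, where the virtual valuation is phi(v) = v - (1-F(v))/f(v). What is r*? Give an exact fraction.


Step 1: For U[0,21], F(v) = v/21 and f(v) = 1/21
Step 2: phi(v) = v - (1 - v/21)/(1/21) = v - (21 - v) = 2v - 21
Step 3: Set phi(r*) = 0: 2r* - 21 = 0
Step 4: r* = 21/2 (the number of bidders n = 8 does not enter)

21/2


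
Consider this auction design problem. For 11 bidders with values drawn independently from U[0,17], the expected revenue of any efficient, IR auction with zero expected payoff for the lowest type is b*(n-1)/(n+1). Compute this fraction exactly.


Step 1: By Revenue Equivalence, expected revenue = b*(n-1)/(n+1)
Step 2: Substituting n = 11, b = 17
Step 3: Revenue = 17*(11-1)/(11+1) = 17*10/12
Step 4: Revenue = 170/12 = 85/6

85/6


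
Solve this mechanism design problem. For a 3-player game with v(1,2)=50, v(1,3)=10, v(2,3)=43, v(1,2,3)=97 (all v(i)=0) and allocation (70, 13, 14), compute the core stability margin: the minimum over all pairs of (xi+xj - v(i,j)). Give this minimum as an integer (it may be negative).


Step 1: Slack for coalition (1,2): x1+x2 - v12 = 83 - 50 = 33
Step 2: Slack for coalition (1,3): x1+x3 - v13 = 84 - 10 = 74
Step 3: Slack for coalition (2,3): x2+x3 - v23 = 27 - 43 = -16
Step 4: Minimum slack = min(33, 74, -16) = -16, attained by (2,3); coalition (2,3) can block (slack < 0), so the allocation is not in the core

-16


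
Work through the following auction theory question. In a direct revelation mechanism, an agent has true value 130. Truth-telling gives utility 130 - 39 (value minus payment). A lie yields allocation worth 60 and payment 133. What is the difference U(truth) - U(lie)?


Step 1: U(truth) = value - payment = 130 - 39 = 91
Step 2: U(lie) = allocation - payment = 60 - 133 = -73
Step 3: IC gap = 91 - (-73) = 164

164


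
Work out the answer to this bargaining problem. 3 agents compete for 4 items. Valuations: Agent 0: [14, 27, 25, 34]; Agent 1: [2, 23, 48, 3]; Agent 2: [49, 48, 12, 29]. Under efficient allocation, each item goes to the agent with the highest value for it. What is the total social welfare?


Step 1: For each item, find the maximum value among all agents.
Step 2: Item 0 -> Agent 2 (value 49)
Step 3: Item 1 -> Agent 2 (value 48)
Step 4: Item 2 -> Agent 1 (value 48)
Step 5: Item 3 -> Agent 0 (value 34)
Step 6: Total welfare = 49 + 48 + 48 + 34 = 179

179


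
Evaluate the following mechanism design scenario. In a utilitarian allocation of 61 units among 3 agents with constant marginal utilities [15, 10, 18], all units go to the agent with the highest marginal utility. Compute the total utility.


Step 1: The marginal utilities are [15, 10, 18]
Step 2: The highest marginal utility is 18
Step 3: All 61 units go to that agent
Step 4: Total utility = 18 * 61 = 1098

1098


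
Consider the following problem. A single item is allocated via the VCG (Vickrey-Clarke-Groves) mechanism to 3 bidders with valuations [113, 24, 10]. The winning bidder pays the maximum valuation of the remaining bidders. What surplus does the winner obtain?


Step 1: The winner is the agent with the highest value: agent 0 with value 113
Step 2: Values of other agents: [24, 10]
Step 3: VCG payment = max of others' values = 24
Step 4: Surplus = 113 - 24 = 89

89


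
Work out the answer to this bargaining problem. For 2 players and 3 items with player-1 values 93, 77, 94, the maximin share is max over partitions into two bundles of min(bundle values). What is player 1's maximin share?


Step 1: Item values = 93, 77, 94
Step 2: Enumerate all 2-bundle partitions and take the smaller bundle:
  Partition 1: {93} vs {77,94} -> bundles 93, 171; min = 93
  Partition 2: {77} vs {93,94} -> bundles 77, 187; min = 77
  Partition 3: {94} vs {93,77} -> bundles 94, 170; min = 94
Step 3: MMS = max(93, 77, 94) = 94

94


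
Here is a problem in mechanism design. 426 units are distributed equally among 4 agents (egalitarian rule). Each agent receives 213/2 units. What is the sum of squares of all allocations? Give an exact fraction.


Step 1: Each agent's share = 426/4 = 213/2
Step 2: Square of each share = (213/2)^2 = 45369/4
Step 3: Sum of squares = 4 * 45369/4 = 45369

45369


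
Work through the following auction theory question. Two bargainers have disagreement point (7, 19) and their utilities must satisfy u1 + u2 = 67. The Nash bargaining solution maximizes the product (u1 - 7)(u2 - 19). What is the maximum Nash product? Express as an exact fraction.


Step 1: The Nash solution splits surplus symmetrically above the disagreement point
Step 2: u1 = (total + d1 - d2)/2 = (67 + 7 - 19)/2 = 55/2
Step 3: u2 = (total - d1 + d2)/2 = (67 - 7 + 19)/2 = 79/2
Step 4: Nash product = (55/2 - 7) * (79/2 - 19)
Step 5: = 41/2 * 41/2 = 1681/4

1681/4


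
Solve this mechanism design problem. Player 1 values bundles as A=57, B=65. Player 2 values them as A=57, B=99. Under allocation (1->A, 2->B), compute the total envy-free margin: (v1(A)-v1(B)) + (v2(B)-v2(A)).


Step 1: Player 1's margin = v1(A) - v1(B) = 57 - 65 = -8
Step 2: Player 2's margin = v2(B) - v2(A) = 99 - 57 = 42
Step 3: Total margin = -8 + 42 = 34

34


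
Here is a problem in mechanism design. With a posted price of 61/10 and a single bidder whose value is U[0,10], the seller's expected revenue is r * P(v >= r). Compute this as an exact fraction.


Step 1: Posted price r = 61/10, value support [0,10]
Step 2: P(v >= r) = (10 - 61/10)/10 = 39/100
Step 3: Expected revenue = r * P(v >= r) = 61/10 * 39/100
Step 4: Revenue = 2379/1000

2379/1000


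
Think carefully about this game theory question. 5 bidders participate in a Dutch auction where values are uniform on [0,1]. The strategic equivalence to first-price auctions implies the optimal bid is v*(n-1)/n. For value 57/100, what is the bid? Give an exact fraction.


Step 1: Dutch auctions are strategically equivalent to first-price auctions
Step 2: The equilibrium bid is b(v) = v*(n-1)/n
Step 3: b = 57/100 * 4/5
Step 4: b = 57/125

57/125


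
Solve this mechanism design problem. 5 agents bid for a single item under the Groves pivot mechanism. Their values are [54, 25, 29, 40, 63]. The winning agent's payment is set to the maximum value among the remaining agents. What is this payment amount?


Step 1: The efficient winner is agent 4 with value 63
Step 2: Other agents' values: [54, 25, 29, 40]
Step 3: Pivot payment = max(others) = 54
Step 4: The winner pays 54

54


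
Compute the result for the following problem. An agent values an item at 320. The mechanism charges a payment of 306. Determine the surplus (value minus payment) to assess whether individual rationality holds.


Step 1: Surplus = value - payment = 320 - 306 = 14
Step 2: IR is satisfied (surplus >= 0)

14


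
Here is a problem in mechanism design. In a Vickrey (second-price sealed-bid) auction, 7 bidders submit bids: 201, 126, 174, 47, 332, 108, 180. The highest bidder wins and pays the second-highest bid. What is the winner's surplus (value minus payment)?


Step 1: Sort bids in descending order: 332, 201, 180, 174, 126, 108, 47
Step 2: The winning bid is the highest: 332
Step 3: The payment equals the second-highest bid: 201
Step 4: Surplus = winner's bid - payment = 332 - 201 = 131

131


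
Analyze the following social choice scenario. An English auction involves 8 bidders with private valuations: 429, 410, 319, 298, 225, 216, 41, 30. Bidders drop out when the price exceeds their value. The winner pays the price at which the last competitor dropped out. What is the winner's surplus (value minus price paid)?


Step 1: Identify the highest value: 429
Step 2: Identify the second-highest value: 410
Step 3: The final price = second-highest value = 410
Step 4: Surplus = 429 - 410 = 19

19


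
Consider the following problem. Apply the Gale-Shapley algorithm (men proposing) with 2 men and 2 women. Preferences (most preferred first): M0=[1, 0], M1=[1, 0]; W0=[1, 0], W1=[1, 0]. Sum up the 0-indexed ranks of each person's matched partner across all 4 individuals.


Step 1: Run Gale-Shapley (men propose, women hold best offer):
  M0 proposes to W1; she accepts
  M1 proposes to W1; she switches from M0
  M0 proposes to W0; she accepts
Step 2: Final matching: W0-M0, W1-M1
Step 3: 0-indexed ranks (man's rank of his match, then woman's): 1 + 1 + 0 + 0
Step 4: Total rank sum = 2

2


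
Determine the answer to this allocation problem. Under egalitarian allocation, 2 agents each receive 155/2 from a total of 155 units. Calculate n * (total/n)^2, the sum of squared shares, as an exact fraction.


Step 1: Each agent's share = 155/2
Step 2: Square of each share = (155/2)^2 = 24025/4
Step 3: Sum of squares = 2 * 24025/4 = 24025/2

24025/2


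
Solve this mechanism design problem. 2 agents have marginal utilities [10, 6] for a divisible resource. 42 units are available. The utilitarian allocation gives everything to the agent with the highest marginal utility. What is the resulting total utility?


Step 1: The marginal utilities are [10, 6]
Step 2: The highest marginal utility is 10
Step 3: All 42 units go to that agent
Step 4: Total utility = 10 * 42 = 420

420


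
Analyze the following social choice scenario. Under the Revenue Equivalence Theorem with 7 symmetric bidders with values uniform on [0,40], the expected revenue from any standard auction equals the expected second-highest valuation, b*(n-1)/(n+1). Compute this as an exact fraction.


Step 1: By Revenue Equivalence, expected revenue = b*(n-1)/(n+1)
Step 2: Substituting n = 7, b = 40
Step 3: Revenue = 40*(7-1)/(7+1) = 40*6/8
Step 4: Revenue = 240/8 = 30

30


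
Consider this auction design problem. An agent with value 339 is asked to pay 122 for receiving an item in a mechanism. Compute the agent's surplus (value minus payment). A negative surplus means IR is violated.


Step 1: Surplus = value - payment = 339 - 122 = 217
Step 2: IR is satisfied (surplus >= 0)

217


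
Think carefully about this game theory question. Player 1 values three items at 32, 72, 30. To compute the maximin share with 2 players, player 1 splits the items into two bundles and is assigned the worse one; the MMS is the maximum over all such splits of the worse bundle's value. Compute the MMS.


Step 1: Item values = 32, 72, 30
Step 2: Enumerate all 2-bundle partitions and take the smaller bundle:
  Partition 1: {32} vs {72,30} -> bundles 32, 102; min = 32
  Partition 2: {72} vs {32,30} -> bundles 72, 62; min = 62
  Partition 3: {30} vs {32,72} -> bundles 30, 104; min = 30
Step 3: MMS = max(32, 62, 30) = 62

62


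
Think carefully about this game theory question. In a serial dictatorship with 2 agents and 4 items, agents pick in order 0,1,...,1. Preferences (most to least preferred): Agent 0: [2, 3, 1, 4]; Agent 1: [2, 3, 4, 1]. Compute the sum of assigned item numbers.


Step 1: Agent 0 picks item 2
Step 2: Agent 1 picks item 3
Step 3: Sum = 2 + 3 = 5

5


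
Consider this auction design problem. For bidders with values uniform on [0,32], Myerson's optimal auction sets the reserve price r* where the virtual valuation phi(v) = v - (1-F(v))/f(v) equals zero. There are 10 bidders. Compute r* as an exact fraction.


Step 1: For U[0,32], F(v) = v/32 and f(v) = 1/32
Step 2: phi(v) = v - (1 - v/32)/(1/32) = v - (32 - v) = 2v - 32
Step 3: Set phi(r*) = 0: 2r* - 32 = 0
Step 4: r* = 32/2 = 16 (the number of bidders n = 10 does not enter)

16


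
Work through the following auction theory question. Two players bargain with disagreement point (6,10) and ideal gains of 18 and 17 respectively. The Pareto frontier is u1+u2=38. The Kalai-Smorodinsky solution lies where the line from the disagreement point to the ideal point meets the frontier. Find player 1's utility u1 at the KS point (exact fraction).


Step 1: At the KS point, (u1-d1)/r1 = (u2-d2)/r2 = t and u1+u2 = 38
Step 2: u1 = d1 + r1*t and u2 = d2 + r2*t, so (d1 + r1*t) + (d2 + r2*t) = 38
Step 3: t = (38 - 6 - 10)/(18 + 17) = 22/35
Step 4: u1 = d1 + r1*t = 6 + 18 * 22/35 = 606/35
Step 5: (Check: u2 = d2 + r2*t = 724/35; u1+u2 = 606/35 + 724/35 = 38, on the frontier.)

606/35


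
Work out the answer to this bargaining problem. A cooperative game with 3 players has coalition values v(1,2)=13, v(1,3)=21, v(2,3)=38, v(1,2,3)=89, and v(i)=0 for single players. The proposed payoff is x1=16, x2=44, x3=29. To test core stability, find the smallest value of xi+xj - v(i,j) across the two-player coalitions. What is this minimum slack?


Step 1: Slack for coalition (1,2): x1+x2 - v12 = 60 - 13 = 47
Step 2: Slack for coalition (1,3): x1+x3 - v13 = 45 - 21 = 24
Step 3: Slack for coalition (2,3): x2+x3 - v23 = 73 - 38 = 35
Step 4: Minimum slack = min(47, 24, 35) = 24, attained by (1,3); no pair can gain by deviating, so the allocation is in the core

24


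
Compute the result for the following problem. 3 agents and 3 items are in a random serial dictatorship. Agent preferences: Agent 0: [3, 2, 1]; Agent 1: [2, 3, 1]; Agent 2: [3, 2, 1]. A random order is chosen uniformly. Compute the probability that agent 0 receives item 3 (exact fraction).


Step 1: Agent 0 wants item 3
Step 2: There are 6 possible orderings of agents
Step 3: In 3 orderings, agent 0 gets item 3
Step 4: Probability = 3/6 = 1/2

1/2


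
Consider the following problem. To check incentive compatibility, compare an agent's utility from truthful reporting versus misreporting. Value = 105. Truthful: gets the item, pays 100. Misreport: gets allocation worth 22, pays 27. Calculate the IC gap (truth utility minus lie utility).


Step 1: U(truth) = value - payment = 105 - 100 = 5
Step 2: U(lie) = allocation - payment = 22 - 27 = -5
Step 3: IC gap = 5 - (-5) = 10

10


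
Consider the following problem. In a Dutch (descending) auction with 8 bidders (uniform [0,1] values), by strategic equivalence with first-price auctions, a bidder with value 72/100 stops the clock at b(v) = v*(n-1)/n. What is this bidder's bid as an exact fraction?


Step 1: Dutch auctions are strategically equivalent to first-price auctions
Step 2: The equilibrium bid is b(v) = v*(n-1)/n
Step 3: b = 18/25 * 7/8
Step 4: b = 63/100

63/100


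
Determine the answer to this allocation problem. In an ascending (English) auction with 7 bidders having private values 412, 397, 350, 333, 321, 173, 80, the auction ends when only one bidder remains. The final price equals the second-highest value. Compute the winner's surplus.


Step 1: Identify the highest value: 412
Step 2: Identify the second-highest value: 397
Step 3: The final price = second-highest value = 397
Step 4: Surplus = 412 - 397 = 15

15


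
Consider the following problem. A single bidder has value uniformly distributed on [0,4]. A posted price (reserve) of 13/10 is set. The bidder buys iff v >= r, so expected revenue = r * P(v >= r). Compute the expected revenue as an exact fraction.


Step 1: Posted price r = 13/10, value support [0,4]
Step 2: P(v >= r) = (4 - 13/10)/4 = 27/40
Step 3: Expected revenue = r * P(v >= r) = 13/10 * 27/40
Step 4: Revenue = 351/400

351/400


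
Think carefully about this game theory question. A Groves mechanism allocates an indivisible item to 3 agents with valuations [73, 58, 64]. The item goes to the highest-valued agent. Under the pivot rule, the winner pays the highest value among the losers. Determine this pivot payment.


Step 1: The efficient winner is agent 0 with value 73
Step 2: Other agents' values: [58, 64]
Step 3: Pivot payment = max(others) = 64
Step 4: The winner pays 64

64


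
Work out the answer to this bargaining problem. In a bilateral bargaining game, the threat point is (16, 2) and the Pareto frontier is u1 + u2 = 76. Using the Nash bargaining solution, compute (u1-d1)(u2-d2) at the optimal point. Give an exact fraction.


Step 1: The Nash solution splits surplus symmetrically above the disagreement point
Step 2: u1 = (total + d1 - d2)/2 = (76 + 16 - 2)/2 = 45
Step 3: u2 = (total - d1 + d2)/2 = (76 - 16 + 2)/2 = 31
Step 4: Nash product = (45 - 16) * (31 - 2)
Step 5: = 29 * 29 = 841

841


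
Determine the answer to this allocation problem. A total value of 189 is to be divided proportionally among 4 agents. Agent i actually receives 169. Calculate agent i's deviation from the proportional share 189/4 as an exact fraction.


Step 1: Proportional share = 189/4
Step 2: Agent's actual allocation = 169
Step 3: Excess = 169 - 189/4 = 487/4

487/4


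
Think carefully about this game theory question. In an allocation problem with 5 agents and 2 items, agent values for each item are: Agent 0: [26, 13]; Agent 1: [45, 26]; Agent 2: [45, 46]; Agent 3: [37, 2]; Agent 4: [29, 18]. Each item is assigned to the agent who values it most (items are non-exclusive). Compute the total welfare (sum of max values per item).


Step 1: For each item, find the maximum value among all agents.
Step 2: Item 0 -> Agent 1 (value 45)
Step 3: Item 1 -> Agent 2 (value 46)
Step 4: Total welfare = 45 + 46 = 91

91


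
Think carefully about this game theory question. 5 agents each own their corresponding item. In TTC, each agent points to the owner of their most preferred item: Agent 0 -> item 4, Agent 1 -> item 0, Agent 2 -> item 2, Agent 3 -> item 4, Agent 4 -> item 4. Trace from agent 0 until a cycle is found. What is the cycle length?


Step 1: Trace the pointer graph from agent 0: 0 -> 4 -> 4
Step 2: A cycle is detected when we revisit agent 4
Step 3: The cycle is: 4 -> 4
Step 4: Cycle length = 1

1


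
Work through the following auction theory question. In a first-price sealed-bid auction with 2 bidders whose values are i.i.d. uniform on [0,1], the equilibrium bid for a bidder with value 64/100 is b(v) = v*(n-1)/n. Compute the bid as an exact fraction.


Step 1: The symmetric BNE bidding function is b(v) = v * (n-1) / n
Step 2: Substitute v = 16/25 and n = 2
Step 3: b = 16/25 * 1/2
Step 4: b = 8/25

8/25


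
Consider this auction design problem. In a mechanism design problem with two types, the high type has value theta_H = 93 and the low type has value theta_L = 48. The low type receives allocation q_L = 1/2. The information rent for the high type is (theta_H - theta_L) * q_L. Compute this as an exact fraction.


Step 1: theta_H - theta_L = 93 - 48 = 45
Step 2: Information rent = (theta_H - theta_L) * q_L
Step 3: = 45 * 1/2
Step 4: = 45/2

45/2


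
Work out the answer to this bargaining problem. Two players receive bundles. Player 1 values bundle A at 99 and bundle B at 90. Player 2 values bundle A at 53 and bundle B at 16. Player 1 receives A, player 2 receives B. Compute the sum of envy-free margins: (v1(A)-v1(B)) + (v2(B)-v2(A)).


Step 1: Player 1's margin = v1(A) - v1(B) = 99 - 90 = 9
Step 2: Player 2's margin = v2(B) - v2(A) = 16 - 53 = -37
Step 3: Total margin = 9 + -37 = -28

-28


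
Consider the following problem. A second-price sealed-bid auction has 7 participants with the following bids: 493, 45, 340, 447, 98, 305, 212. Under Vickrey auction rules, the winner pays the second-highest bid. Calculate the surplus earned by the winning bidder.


Step 1: Sort bids in descending order: 493, 447, 340, 305, 212, 98, 45
Step 2: The winning bid is the highest: 493
Step 3: The payment equals the second-highest bid: 447
Step 4: Surplus = winner's bid - payment = 493 - 447 = 46

46


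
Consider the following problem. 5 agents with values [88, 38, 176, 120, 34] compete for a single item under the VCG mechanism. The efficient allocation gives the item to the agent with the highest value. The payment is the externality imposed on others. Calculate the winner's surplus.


Step 1: The winner is the agent with the highest value: agent 2 with value 176
Step 2: Values of other agents: [88, 38, 120, 34]
Step 3: VCG payment = max of others' values = 120
Step 4: Surplus = 176 - 120 = 56

56


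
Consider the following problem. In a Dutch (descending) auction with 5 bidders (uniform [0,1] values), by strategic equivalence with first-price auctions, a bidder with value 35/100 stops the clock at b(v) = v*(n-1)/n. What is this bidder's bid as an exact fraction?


Step 1: Dutch auctions are strategically equivalent to first-price auctions
Step 2: The equilibrium bid is b(v) = v*(n-1)/n
Step 3: b = 7/20 * 4/5
Step 4: b = 7/25

7/25


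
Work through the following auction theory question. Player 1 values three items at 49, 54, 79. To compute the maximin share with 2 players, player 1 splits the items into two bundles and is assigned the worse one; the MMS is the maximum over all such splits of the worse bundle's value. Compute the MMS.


Step 1: Item values = 49, 54, 79
Step 2: Enumerate all 2-bundle partitions and take the smaller bundle:
  Partition 1: {49} vs {54,79} -> bundles 49, 133; min = 49
  Partition 2: {54} vs {49,79} -> bundles 54, 128; min = 54
  Partition 3: {79} vs {49,54} -> bundles 79, 103; min = 79
Step 3: MMS = max(49, 54, 79) = 79

79


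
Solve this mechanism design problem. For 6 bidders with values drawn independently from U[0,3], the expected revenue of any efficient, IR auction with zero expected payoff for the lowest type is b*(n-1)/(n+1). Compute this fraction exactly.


Step 1: By Revenue Equivalence, expected revenue = b*(n-1)/(n+1)
Step 2: Substituting n = 6, b = 3
Step 3: Revenue = 3*(6-1)/(6+1) = 3*5/7
Step 4: Revenue = 15/7

15/7


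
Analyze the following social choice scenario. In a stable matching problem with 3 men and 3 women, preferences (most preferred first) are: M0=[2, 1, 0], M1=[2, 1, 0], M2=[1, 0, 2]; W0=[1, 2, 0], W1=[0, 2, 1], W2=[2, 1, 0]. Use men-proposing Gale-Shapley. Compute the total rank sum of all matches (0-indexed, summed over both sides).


Step 1: Run Gale-Shapley (men propose, women hold best offer):
  M0 proposes to W2; she accepts
  M1 proposes to W2; she switches from M0
  M2 proposes to W1; she accepts
  M0 proposes to W1; she switches from M2
  M2 proposes to W0; she accepts
Step 2: Final matching: W0-M2, W1-M0, W2-M1
Step 3: 0-indexed ranks (man's rank of his match, then woman's): 1 + 1 + 1 + 0 + 0 + 1
Step 4: Total rank sum = 4

4


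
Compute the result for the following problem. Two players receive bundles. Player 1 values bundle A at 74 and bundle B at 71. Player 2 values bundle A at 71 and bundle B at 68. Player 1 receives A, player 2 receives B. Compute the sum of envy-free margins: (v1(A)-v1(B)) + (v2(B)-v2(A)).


Step 1: Player 1's margin = v1(A) - v1(B) = 74 - 71 = 3
Step 2: Player 2's margin = v2(B) - v2(A) = 68 - 71 = -3
Step 3: Total margin = 3 + -3 = 0

0


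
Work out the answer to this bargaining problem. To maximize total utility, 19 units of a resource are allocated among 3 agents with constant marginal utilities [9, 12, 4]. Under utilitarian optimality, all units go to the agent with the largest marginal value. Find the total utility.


Step 1: The marginal utilities are [9, 12, 4]
Step 2: The highest marginal utility is 12
Step 3: All 19 units go to that agent
Step 4: Total utility = 12 * 19 = 228

228


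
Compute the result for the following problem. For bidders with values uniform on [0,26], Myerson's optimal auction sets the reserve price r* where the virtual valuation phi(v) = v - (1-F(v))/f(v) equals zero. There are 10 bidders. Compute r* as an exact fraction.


Step 1: For U[0,26], F(v) = v/26 and f(v) = 1/26
Step 2: phi(v) = v - (1 - v/26)/(1/26) = v - (26 - v) = 2v - 26
Step 3: Set phi(r*) = 0: 2r* - 26 = 0
Step 4: r* = 26/2 = 13 (the number of bidders n = 10 does not enter)

13


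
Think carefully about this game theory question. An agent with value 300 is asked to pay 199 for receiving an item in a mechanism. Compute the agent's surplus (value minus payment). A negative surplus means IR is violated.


Step 1: Surplus = value - payment = 300 - 199 = 101
Step 2: IR is satisfied (surplus >= 0)

101


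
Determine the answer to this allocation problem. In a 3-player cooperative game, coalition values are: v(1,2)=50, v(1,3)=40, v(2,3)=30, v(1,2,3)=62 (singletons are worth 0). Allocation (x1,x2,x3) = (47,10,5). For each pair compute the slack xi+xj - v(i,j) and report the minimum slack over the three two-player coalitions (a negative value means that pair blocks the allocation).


Step 1: Slack for coalition (1,2): x1+x2 - v12 = 57 - 50 = 7
Step 2: Slack for coalition (1,3): x1+x3 - v13 = 52 - 40 = 12
Step 3: Slack for coalition (2,3): x2+x3 - v23 = 15 - 30 = -15
Step 4: Minimum slack = min(7, 12, -15) = -15, attained by (2,3); coalition (2,3) can block (slack < 0), so the allocation is not in the core

-15


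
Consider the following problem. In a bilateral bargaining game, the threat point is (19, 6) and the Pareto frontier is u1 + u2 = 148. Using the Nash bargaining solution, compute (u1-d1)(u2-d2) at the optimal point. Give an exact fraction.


Step 1: The Nash solution splits surplus symmetrically above the disagreement point
Step 2: u1 = (total + d1 - d2)/2 = (148 + 19 - 6)/2 = 161/2
Step 3: u2 = (total - d1 + d2)/2 = (148 - 19 + 6)/2 = 135/2
Step 4: Nash product = (161/2 - 19) * (135/2 - 6)
Step 5: = 123/2 * 123/2 = 15129/4

15129/4


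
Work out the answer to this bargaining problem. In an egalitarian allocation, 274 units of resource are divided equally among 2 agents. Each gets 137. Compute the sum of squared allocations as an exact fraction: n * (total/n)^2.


Step 1: Each agent's share = 274/2 = 137
Step 2: Square of each share = (137)^2 = 18769
Step 3: Sum of squares = 2 * 18769 = 37538

37538


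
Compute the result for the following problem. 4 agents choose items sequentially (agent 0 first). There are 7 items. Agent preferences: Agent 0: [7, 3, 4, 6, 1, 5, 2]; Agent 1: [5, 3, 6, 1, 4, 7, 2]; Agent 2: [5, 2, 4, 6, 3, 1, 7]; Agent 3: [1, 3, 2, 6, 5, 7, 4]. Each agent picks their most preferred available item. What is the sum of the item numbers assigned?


Step 1: Agent 0 picks item 7
Step 2: Agent 1 picks item 5
Step 3: Agent 2 picks item 2
Step 4: Agent 3 picks item 1
Step 5: Sum = 7 + 5 + 2 + 1 = 15

15


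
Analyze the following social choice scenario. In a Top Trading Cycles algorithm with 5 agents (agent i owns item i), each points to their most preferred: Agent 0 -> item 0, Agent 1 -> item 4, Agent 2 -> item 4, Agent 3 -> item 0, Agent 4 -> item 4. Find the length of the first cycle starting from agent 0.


Step 1: Trace the pointer graph from agent 0: 0 -> 0
Step 2: A cycle is detected when we revisit agent 0
Step 3: The cycle is: 0 -> 0
Step 4: Cycle length = 1

1


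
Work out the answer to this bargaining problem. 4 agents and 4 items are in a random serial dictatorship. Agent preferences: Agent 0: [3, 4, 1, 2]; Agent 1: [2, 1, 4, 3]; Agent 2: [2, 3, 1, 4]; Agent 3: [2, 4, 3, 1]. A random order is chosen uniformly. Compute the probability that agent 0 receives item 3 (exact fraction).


Step 1: Agent 0 wants item 3
Step 2: There are 24 possible orderings of agents
Step 3: In 18 orderings, agent 0 gets item 3
Step 4: Probability = 18/24 = 3/4

3/4


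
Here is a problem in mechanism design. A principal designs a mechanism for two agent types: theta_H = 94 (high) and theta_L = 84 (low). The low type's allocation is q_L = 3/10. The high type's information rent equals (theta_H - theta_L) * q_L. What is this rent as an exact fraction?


Step 1: theta_H - theta_L = 94 - 84 = 10
Step 2: Information rent = (theta_H - theta_L) * q_L
Step 3: = 10 * 3/10
Step 4: = 3

3


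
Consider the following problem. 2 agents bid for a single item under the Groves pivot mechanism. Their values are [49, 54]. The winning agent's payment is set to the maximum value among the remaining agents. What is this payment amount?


Step 1: The efficient winner is agent 1 with value 54
Step 2: Other agents' values: [49]
Step 3: Pivot payment = max(others) = 49
Step 4: The winner pays 49

49


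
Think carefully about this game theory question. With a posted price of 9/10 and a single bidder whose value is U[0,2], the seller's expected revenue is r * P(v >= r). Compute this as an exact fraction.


Step 1: Posted price r = 9/10, value support [0,2]
Step 2: P(v >= r) = (2 - 9/10)/2 = 11/20
Step 3: Expected revenue = r * P(v >= r) = 9/10 * 11/20
Step 4: Revenue = 99/200

99/200


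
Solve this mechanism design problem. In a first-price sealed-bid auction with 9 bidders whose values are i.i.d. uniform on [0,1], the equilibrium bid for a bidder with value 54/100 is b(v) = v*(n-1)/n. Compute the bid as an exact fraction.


Step 1: The symmetric BNE bidding function is b(v) = v * (n-1) / n
Step 2: Substitute v = 27/50 and n = 9
Step 3: b = 27/50 * 8/9
Step 4: b = 12/25

12/25


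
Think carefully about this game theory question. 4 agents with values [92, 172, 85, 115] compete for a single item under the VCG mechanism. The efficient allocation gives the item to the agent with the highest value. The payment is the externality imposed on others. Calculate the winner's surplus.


Step 1: The winner is the agent with the highest value: agent 1 with value 172
Step 2: Values of other agents: [92, 85, 115]
Step 3: VCG payment = max of others' values = 115
Step 4: Surplus = 172 - 115 = 57

57


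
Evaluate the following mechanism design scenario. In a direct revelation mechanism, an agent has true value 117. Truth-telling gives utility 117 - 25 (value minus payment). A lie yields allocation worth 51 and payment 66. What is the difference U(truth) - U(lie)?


Step 1: U(truth) = value - payment = 117 - 25 = 92
Step 2: U(lie) = allocation - payment = 51 - 66 = -15
Step 3: IC gap = 92 - (-15) = 107

107


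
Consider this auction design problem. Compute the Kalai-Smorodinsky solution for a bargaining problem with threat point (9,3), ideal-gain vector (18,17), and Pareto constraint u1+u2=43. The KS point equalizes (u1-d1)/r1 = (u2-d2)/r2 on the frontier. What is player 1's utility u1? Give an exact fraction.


Step 1: At the KS point, (u1-d1)/r1 = (u2-d2)/r2 = t and u1+u2 = 43
Step 2: u1 = d1 + r1*t and u2 = d2 + r2*t, so (d1 + r1*t) + (d2 + r2*t) = 43
Step 3: t = (43 - 9 - 3)/(18 + 17) = 31/35
Step 4: u1 = d1 + r1*t = 9 + 18 * 31/35 = 873/35
Step 5: (Check: u2 = d2 + r2*t = 632/35; u1+u2 = 873/35 + 632/35 = 43, on the frontier.)

873/35


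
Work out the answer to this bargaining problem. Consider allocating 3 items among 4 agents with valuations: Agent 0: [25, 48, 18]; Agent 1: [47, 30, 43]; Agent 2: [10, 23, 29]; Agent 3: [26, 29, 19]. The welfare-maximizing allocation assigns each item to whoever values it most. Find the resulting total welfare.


Step 1: For each item, find the maximum value among all agents.
Step 2: Item 0 -> Agent 1 (value 47)
Step 3: Item 1 -> Agent 0 (value 48)
Step 4: Item 2 -> Agent 1 (value 43)
Step 5: Total welfare = 47 + 48 + 43 = 138

138


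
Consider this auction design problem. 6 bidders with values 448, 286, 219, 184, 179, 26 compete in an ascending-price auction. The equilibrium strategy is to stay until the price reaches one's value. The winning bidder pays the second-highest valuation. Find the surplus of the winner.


Step 1: Identify the highest value: 448
Step 2: Identify the second-highest value: 286
Step 3: The final price = second-highest value = 286
Step 4: Surplus = 448 - 286 = 162

162


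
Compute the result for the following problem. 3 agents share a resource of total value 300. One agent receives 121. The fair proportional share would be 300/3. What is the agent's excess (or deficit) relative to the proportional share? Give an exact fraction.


Step 1: Proportional share = 300/3 = 100
Step 2: Agent's actual allocation = 121
Step 3: Excess = 121 - 100 = 21

21


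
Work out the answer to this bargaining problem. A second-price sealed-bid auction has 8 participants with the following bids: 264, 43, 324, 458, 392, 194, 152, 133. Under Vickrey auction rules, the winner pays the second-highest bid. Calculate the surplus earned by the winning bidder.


Step 1: Sort bids in descending order: 458, 392, 324, 264, 194, 152, 133, 43
Step 2: The winning bid is the highest: 458
Step 3: The payment equals the second-highest bid: 392
Step 4: Surplus = winner's bid - payment = 458 - 392 = 66

66


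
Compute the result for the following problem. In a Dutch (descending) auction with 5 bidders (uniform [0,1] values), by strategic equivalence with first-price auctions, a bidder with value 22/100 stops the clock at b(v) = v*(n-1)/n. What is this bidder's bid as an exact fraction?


Step 1: Dutch auctions are strategically equivalent to first-price auctions
Step 2: The equilibrium bid is b(v) = v*(n-1)/n
Step 3: b = 11/50 * 4/5
Step 4: b = 22/125

22/125


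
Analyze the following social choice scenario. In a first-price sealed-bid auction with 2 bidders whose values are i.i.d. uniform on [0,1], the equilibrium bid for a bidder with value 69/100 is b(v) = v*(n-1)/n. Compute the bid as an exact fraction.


Step 1: The symmetric BNE bidding function is b(v) = v * (n-1) / n
Step 2: Substitute v = 69/100 and n = 2
Step 3: b = 69/100 * 1/2
Step 4: b = 69/200

69/200


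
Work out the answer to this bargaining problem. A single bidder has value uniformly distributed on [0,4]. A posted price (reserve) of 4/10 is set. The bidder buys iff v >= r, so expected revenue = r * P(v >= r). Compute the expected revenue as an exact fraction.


Step 1: Posted price r = 2/5, value support [0,4]
Step 2: P(v >= r) = (4 - 2/5)/4 = 9/10
Step 3: Expected revenue = r * P(v >= r) = 2/5 * 9/10
Step 4: Revenue = 9/25

9/25


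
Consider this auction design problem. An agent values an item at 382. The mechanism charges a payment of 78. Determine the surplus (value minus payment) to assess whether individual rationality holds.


Step 1: Surplus = value - payment = 382 - 78 = 304
Step 2: IR is satisfied (surplus >= 0)

304


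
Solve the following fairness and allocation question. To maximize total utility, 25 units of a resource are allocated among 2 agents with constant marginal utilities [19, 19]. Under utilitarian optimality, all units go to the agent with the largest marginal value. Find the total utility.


Step 1: The marginal utilities are [19, 19]
Step 2: The highest marginal utility is 19
Step 3: All 25 units go to that agent
Step 4: Total utility = 19 * 25 = 475

475


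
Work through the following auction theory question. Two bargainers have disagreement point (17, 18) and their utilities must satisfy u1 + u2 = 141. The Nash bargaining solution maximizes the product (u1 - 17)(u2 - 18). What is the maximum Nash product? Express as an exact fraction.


Step 1: The Nash solution splits surplus symmetrically above the disagreement point
Step 2: u1 = (total + d1 - d2)/2 = (141 + 17 - 18)/2 = 70
Step 3: u2 = (total - d1 + d2)/2 = (141 - 17 + 18)/2 = 71
Step 4: Nash product = (70 - 17) * (71 - 18)
Step 5: = 53 * 53 = 2809

2809


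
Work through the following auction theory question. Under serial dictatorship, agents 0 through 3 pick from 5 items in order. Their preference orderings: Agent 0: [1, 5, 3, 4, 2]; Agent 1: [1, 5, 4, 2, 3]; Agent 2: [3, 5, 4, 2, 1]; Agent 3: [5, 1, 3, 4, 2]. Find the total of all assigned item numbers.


Step 1: Agent 0 picks item 1
Step 2: Agent 1 picks item 5
Step 3: Agent 2 picks item 3
Step 4: Agent 3 picks item 4
Step 5: Sum = 1 + 5 + 3 + 4 = 13

13


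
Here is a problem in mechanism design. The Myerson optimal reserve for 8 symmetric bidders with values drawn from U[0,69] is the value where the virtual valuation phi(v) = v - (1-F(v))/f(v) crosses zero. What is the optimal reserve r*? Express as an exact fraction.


Step 1: For U[0,69], F(v) = v/69 and f(v) = 1/69
Step 2: phi(v) = v - (1 - v/69)/(1/69) = v - (69 - v) = 2v - 69
Step 3: Set phi(r*) = 0: 2r* - 69 = 0
Step 4: r* = 69/2 (the number of bidders n = 8 does not enter)

69/2


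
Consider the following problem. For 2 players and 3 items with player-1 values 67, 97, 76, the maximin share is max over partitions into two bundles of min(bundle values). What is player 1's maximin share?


Step 1: Item values = 67, 97, 76
Step 2: Enumerate all 2-bundle partitions and take the smaller bundle:
  Partition 1: {67} vs {97,76} -> bundles 67, 173; min = 67
  Partition 2: {97} vs {67,76} -> bundles 97, 143; min = 97
  Partition 3: {76} vs {67,97} -> bundles 76, 164; min = 76
Step 3: MMS = max(67, 97, 76) = 97

97


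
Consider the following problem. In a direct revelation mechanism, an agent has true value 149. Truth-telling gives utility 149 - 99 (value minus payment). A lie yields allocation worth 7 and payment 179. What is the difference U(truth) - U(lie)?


Step 1: U(truth) = value - payment = 149 - 99 = 50
Step 2: U(lie) = allocation - payment = 7 - 179 = -172
Step 3: IC gap = 50 - (-172) = 222

222
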